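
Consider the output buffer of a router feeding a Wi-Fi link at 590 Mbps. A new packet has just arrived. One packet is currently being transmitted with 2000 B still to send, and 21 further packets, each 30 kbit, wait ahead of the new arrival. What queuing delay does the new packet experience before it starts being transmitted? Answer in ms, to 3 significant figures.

1.09 ms

Each queued packet: L/R = 30000/590000000 = 0.0508475 ms.
21 queued → 1.0678 ms.
Plus remaining 16000 bits of current packet: 0.0271186 ms.
Queuing delay = 1.09 ms.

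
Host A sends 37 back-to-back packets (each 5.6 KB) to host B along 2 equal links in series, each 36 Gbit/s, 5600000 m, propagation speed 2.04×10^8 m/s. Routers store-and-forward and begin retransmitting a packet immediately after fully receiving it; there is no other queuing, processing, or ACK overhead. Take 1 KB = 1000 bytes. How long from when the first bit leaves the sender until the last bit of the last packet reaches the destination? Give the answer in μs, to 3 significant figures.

54900 μs

Per-hop transmission t_tx = L/R = 44800/36000000000 = 1.24444 μs.
Per-hop propagation t_prop = 5600000/204000000 = 27451 μs.
Pipeline fill: first packet needs 2·t_tx to clear all hops; remaining 36 packets each add one t_tx.
Total = (2+37-1)·t_tx + 2·t_prop = 38·1.24444 + 2·27451 = 54900 μs.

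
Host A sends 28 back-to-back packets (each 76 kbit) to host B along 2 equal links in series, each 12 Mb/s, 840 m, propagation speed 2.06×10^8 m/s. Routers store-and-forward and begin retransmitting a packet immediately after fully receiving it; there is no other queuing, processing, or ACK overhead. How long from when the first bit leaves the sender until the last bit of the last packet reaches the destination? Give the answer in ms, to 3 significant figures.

184 ms

Per-hop transmission t_tx = L/R = 76000/12000000 = 6.33333 ms.
Per-hop propagation t_prop = 840/206000000 = 0.00407767 ms.
Pipeline fill: first packet needs 2·t_tx to clear all hops; remaining 27 packets each add one t_tx.
Total = (2+28-1)·t_tx + 2·t_prop = 29·6.33333 + 2·0.00407767 = 184 ms.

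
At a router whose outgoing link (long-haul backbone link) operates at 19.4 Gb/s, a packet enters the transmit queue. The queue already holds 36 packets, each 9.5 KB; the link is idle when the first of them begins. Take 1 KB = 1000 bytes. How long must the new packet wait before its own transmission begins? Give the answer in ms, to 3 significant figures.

Each queued packet: L/R = 76000/19400000000 = 0.00391753 ms.
36 queued → 0.141031 ms.
Queuing delay = 0.141 ms.

0.141 ms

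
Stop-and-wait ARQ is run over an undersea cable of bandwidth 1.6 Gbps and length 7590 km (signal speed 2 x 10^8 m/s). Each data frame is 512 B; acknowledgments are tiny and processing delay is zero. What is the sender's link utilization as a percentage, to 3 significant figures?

0.00337 %

t_tx = L/R = 4096/1600000000 = 2.56e-06 s.
t_prop = 7590000/200000000 = 0.03795 s; RTT = 0.0759 s.
Cycle = t_tx + RTT = 0.0759026 s.
Utilization = t_tx / cycle = 2.56e-06/0.0759026 = 0.00337 %.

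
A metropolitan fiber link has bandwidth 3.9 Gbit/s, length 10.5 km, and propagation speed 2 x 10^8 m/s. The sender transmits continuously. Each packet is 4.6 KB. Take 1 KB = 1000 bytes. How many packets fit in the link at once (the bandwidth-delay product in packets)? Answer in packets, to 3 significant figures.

Propagation delay = 10500 / 200000000 = 5.25e-05 s.
BDP = R × t_prop = 3900000000 × 5.25e-05 = 204750 bits.
In packets of 36800 bits: 5.56 packets.

5.56 packets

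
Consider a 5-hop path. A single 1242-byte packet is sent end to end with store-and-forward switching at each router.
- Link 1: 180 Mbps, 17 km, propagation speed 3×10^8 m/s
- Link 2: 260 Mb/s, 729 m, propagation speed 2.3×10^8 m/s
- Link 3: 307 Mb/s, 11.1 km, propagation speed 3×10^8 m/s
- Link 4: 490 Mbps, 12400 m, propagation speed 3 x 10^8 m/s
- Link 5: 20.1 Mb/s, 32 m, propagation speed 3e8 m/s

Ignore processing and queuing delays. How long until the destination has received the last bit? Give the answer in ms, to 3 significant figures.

L = 1242 × 8 = 9936 bits.
Transmission delays (L/R per hop): 0.0552, 0.0382154, 0.0323648, 0.0202776, 0.494328 ms; sum = 0.640386 ms.
Propagation delays (d/s per hop): 0.0566667, 0.00316957, 0.037, 0.0413333, 0.000106667 ms; sum = 0.138276 ms.
End-to-end = 0.779 ms.

0.779 ms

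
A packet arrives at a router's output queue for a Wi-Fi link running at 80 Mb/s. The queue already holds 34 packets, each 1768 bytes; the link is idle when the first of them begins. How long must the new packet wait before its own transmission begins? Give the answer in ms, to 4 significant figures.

Each queued packet: L/R = 14144/80000000 = 0.1768 ms.
34 queued → 6.0112 ms.
Queuing delay = 6.011 ms.

6.011 ms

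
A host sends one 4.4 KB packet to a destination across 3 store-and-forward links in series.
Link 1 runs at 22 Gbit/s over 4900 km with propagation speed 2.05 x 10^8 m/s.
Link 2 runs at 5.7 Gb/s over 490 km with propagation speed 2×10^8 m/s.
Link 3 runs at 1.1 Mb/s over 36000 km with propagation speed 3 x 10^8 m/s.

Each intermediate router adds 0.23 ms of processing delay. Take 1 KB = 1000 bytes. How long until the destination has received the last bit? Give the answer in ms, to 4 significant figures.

L = 35200 bits.
Transmission delays (L/R per hop): 0.0016, 0.00617544, 32 ms; sum = 32.0078 ms.
Propagation delays (d/s per hop): 23.9024, 2.45, 120 ms; sum = 146.352 ms.
Processing at 2 router(s): 2 × 0.23 ms = 0.46 ms.
End-to-end = 178.8 ms.

178.8 ms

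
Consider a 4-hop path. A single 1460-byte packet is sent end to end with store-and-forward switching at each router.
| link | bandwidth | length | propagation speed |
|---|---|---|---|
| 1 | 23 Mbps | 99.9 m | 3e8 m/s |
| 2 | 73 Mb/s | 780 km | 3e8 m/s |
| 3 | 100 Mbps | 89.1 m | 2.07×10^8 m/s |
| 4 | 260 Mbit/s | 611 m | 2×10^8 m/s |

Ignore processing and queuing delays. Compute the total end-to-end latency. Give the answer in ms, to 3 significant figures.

L = 1460 × 8 = 11680 bits.
Transmission delays (L/R per hop): 0.507826, 0.16, 0.1168, 0.0449231 ms; sum = 0.829549 ms.
Propagation delays (d/s per hop): 0.000333, 2.6, 0.000430435, 0.003055 ms; sum = 2.60382 ms.
End-to-end = 3.43 ms.

3.43 ms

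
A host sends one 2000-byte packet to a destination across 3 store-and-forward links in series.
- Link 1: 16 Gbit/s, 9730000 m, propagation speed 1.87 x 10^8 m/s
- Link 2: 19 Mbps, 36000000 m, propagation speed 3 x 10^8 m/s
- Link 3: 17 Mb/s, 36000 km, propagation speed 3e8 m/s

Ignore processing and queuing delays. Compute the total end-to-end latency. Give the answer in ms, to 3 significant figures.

L = 2000 × 8 = 16000 bits.
Transmission delays (L/R per hop): 0.001, 0.842105, 0.941176 ms; sum = 1.78428 ms.
Propagation delays (d/s per hop): 52.0321, 120, 120 ms; sum = 292.032 ms.
End-to-end = 294 ms.

294 ms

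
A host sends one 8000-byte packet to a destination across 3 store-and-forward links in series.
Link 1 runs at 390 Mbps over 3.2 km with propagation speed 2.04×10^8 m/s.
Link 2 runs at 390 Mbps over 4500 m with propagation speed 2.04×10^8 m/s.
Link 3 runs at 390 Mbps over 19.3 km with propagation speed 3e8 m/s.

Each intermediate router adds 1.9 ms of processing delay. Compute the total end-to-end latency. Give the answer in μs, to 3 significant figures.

L = 8000 × 8 = 64000 bits.
Transmission delay per hop = L/R = 64000/390000000 = 164.103 μs; 3 hops → 492.308 μs.
Propagation delays (d/s per hop): 15.6863, 22.0588, 64.3333 μs; sum = 102.078 μs.
Processing at 2 router(s): 2 × 1.9 ms = 3800 μs.
End-to-end = 4390 μs.

4390 μs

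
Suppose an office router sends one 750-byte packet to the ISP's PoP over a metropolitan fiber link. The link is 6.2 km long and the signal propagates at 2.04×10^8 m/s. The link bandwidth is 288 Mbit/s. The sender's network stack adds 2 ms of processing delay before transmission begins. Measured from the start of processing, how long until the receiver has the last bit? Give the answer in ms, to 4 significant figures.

L = 750 × 8 = 6000 bits.
Transmission delay = L/R = 6000 / 288000000 = 0.0208333 ms.
Propagation delay = d/s = 6200 m / 204000000 m/s = 0.0303922 ms.
Plus processing delay 2 ms = 2 ms.
Total = 2.051 ms.

2.051 ms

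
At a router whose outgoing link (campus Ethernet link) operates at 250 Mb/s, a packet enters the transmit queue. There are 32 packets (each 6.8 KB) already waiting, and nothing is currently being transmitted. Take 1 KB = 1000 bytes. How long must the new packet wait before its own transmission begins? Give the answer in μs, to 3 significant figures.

6960 μs

Each queued packet: L/R = 54400/250000000 = 217.6 μs.
32 queued → 6963.2 μs.
Queuing delay = 6960 μs.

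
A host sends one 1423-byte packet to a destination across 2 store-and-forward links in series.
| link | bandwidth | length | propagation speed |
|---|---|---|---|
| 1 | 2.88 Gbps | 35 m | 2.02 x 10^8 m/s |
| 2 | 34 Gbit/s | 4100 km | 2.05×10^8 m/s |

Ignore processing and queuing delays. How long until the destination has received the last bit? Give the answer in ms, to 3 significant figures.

20.0 ms

L = 1423 × 8 = 11384 bits.
Transmission delays (L/R per hop): 0.00395278, 0.000334824 ms; sum = 0.0042876 ms.
Propagation delays (d/s per hop): 0.000173267, 20 ms; sum = 20.0002 ms.
End-to-end = 20.0 ms.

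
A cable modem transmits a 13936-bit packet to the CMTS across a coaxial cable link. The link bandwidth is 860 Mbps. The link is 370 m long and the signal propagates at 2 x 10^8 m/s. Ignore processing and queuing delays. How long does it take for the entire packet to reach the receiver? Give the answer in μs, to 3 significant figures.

Transmission delay = L/R = 13936 / 860000000 = 16.2047 μs.
Propagation delay = d/s = 370 m / 200000000 m/s = 1.85 μs.
Total = 18.1 μs.

18.1 μs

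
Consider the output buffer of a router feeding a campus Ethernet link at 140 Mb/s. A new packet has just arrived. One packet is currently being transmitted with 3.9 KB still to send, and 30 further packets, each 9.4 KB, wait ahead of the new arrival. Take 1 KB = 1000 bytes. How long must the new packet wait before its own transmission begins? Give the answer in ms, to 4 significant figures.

16.34 ms

Each queued packet: L/R = 75200/140000000 = 0.537143 ms.
30 queued → 16.1143 ms.
Plus remaining 31200 bits of current packet: 0.222857 ms.
Queuing delay = 16.34 ms.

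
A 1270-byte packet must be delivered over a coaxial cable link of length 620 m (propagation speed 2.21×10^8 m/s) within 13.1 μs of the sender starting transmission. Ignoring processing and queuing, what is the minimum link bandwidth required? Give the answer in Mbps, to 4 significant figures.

986.9 Mbps

L = 10160 bits.
Propagation delay = 620 / 221000000 = 2.80543 μs.
Transmission budget = 13.1 − 2.80543 = 10.2946 μs.
R ≥ L / t_tx = 10160 bits / 1.02946e-05 s = 986.9 Mbps.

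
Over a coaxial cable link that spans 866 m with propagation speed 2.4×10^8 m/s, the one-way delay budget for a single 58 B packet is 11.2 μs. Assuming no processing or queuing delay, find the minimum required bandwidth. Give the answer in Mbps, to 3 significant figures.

61.1 Mbps

L = 464 bits.
Propagation delay = 866 / 240000000 = 3.60833 μs.
Transmission budget = 11.2 − 3.60833 = 7.59167 μs.
R ≥ L / t_tx = 464 bits / 7.59167e-06 s = 61.1 Mbps.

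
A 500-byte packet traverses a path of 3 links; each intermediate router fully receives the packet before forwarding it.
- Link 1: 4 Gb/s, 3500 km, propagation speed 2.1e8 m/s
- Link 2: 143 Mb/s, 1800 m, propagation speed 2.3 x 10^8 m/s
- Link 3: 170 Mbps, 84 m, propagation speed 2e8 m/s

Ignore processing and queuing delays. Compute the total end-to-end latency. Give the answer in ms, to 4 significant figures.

16.73 ms

L = 500 × 8 = 4000 bits.
Transmission delays (L/R per hop): 0.001, 0.027972, 0.0235294 ms; sum = 0.0525014 ms.
Propagation delays (d/s per hop): 16.6667, 0.00782609, 0.00042 ms; sum = 16.6749 ms.
End-to-end = 16.73 ms.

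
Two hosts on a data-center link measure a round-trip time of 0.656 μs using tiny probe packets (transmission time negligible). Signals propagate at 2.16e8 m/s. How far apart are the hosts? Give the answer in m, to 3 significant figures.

One-way propagation = RTT/2 = 0.328 μs.
d = s × t = 216000000 × 3.28e-07 = 70.8 m.

70.8 m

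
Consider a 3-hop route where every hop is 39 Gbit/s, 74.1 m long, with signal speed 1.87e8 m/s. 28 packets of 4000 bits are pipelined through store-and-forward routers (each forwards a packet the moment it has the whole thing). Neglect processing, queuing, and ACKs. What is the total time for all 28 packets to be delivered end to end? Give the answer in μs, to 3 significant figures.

4.27 μs

Per-hop transmission t_tx = L/R = 4000/39000000000 = 0.102564 μs.
Per-hop propagation t_prop = 74.1/187000000 = 0.396257 μs.
Pipeline fill: first packet needs 3·t_tx to clear all hops; remaining 27 packets each add one t_tx.
Total = (3+28-1)·t_tx + 3·t_prop = 30·0.102564 + 3·0.396257 = 4.27 μs.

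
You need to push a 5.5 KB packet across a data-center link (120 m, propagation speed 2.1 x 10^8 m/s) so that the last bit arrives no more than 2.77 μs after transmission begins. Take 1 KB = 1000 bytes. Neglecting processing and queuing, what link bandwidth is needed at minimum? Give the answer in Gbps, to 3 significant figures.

20.0 Gbps

L = 44000 bits.
Propagation delay = 120 / 210000000 = 0.571429 μs.
Transmission budget = 2.77 − 0.571429 = 2.19857 μs.
R ≥ L / t_tx = 44000 bits / 2.19857e-06 s = 20.0 Gbps.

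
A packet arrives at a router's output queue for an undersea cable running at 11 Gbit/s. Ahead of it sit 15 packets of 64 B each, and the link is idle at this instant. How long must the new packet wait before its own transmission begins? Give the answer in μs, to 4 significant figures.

0.6982 μs

Each queued packet: L/R = 512/11000000000 = 0.0465455 μs.
15 queued → 0.698182 μs.
Queuing delay = 0.6982 μs.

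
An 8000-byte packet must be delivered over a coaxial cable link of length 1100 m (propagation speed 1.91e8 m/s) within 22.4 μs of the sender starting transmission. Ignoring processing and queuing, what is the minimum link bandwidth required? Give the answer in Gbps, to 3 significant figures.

L = 64000 bits.
Propagation delay = 1100 / 191000000 = 5.75916 μs.
Transmission budget = 22.4 − 5.75916 = 16.6408 μs.
R ≥ L / t_tx = 64000 bits / 1.66408e-05 s = 3.85 Gbps.

3.85 Gbps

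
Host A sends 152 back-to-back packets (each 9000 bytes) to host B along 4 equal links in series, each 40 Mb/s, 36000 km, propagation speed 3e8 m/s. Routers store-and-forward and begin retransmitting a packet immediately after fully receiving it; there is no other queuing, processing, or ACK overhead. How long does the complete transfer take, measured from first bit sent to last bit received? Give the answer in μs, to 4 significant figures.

759000 μs

Per-hop transmission t_tx = L/R = 72000/40000000 = 1800 μs.
Per-hop propagation t_prop = 36000000/300000000 = 120000 μs.
Pipeline fill: first packet needs 4·t_tx to clear all hops; remaining 151 packets each add one t_tx.
Total = (4+152-1)·t_tx + 4·t_prop = 155·1800 + 4·120000 = 759000 μs.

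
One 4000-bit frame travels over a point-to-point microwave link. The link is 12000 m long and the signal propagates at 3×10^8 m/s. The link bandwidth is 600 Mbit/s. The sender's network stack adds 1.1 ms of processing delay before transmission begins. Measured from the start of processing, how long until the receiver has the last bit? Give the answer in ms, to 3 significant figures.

Transmission delay = L/R = 4000 / 600000000 = 0.00666667 ms.
Propagation delay = d/s = 12000 m / 300000000 m/s = 0.04 ms.
Plus processing delay 1.1 ms = 1.1 ms.
Total = 1.15 ms.

1.15 ms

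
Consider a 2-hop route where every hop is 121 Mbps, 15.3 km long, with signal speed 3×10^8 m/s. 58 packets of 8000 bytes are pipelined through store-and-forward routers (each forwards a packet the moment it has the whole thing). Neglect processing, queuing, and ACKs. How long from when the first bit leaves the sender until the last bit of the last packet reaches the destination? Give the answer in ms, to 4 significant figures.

31.31 ms

Per-hop transmission t_tx = L/R = 64000/121000000 = 0.528926 ms.
Per-hop propagation t_prop = 15300/300000000 = 0.051 ms.
Pipeline fill: first packet needs 2·t_tx to clear all hops; remaining 57 packets each add one t_tx.
Total = (2+58-1)·t_tx + 2·t_prop = 59·0.528926 + 2·0.051 = 31.31 ms.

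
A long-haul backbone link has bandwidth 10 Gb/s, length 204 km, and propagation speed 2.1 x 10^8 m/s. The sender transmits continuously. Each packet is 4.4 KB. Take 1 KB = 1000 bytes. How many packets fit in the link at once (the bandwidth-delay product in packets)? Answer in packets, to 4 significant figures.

Propagation delay = 204000 / 210000000 = 0.000971429 s.
BDP = R × t_prop = 10000000000 × 0.000971429 = 9714290 bits.
In packets of 35200 bits: 276.0 packets.

276.0 packets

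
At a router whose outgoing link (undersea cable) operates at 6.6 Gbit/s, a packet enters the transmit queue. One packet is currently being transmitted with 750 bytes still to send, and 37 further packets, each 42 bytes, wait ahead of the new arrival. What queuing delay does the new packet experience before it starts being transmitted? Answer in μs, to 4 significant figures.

2.793 μs

Each queued packet: L/R = 336/6600000000 = 0.0509091 μs.
37 queued → 1.88364 μs.
Plus remaining 6000 bits of current packet: 0.909091 μs.
Queuing delay = 2.793 μs.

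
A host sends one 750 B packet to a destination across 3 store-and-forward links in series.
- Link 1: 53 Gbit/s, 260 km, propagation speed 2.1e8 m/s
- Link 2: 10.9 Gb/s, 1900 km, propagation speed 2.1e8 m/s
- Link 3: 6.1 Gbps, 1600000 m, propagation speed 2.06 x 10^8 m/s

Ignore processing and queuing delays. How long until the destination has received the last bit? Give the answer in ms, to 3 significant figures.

L = 750 × 8 = 6000 bits.
Transmission delays (L/R per hop): 0.000113208, 0.000550459, 0.000983607 ms; sum = 0.00164727 ms.
Propagation delays (d/s per hop): 1.2381, 9.04762, 7.76699 ms; sum = 18.0527 ms.
End-to-end = 18.1 ms.

18.1 ms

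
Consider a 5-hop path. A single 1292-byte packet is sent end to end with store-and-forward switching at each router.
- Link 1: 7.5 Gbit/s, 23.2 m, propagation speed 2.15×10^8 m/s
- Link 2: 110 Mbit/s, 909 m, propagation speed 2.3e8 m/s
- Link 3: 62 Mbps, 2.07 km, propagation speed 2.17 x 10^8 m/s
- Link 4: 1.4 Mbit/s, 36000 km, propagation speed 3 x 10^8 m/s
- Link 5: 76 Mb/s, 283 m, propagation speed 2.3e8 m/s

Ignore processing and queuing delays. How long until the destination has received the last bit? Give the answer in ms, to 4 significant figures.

L = 1292 × 8 = 10336 bits.
Transmission delays (L/R per hop): 0.00137813, 0.0939636, 0.16671, 7.38286, 0.136 ms; sum = 7.78091 ms.
Propagation delays (d/s per hop): 0.000107907, 0.00395217, 0.00953917, 120, 0.00123043 ms; sum = 120.015 ms.
End-to-end = 127.8 ms.

127.8 ms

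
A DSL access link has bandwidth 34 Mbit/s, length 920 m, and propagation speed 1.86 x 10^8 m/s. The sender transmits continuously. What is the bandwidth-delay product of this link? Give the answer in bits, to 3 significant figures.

Propagation delay = 920 / 186000000 = 4.94624e-06 s.
BDP = R × t_prop = 34000000 × 4.94624e-06 = 168.172 bits.

168 bits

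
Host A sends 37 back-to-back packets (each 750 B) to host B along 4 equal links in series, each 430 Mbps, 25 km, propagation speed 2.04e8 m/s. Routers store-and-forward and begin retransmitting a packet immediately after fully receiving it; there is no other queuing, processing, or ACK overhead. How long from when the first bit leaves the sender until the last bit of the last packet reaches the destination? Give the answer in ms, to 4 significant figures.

Per-hop transmission t_tx = L/R = 6000/430000000 = 0.0139535 ms.
Per-hop propagation t_prop = 25000/204000000 = 0.122549 ms.
Pipeline fill: first packet needs 4·t_tx to clear all hops; remaining 36 packets each add one t_tx.
Total = (4+37-1)·t_tx + 4·t_prop = 40·0.0139535 + 4·0.122549 = 1.048 ms.

1.048 ms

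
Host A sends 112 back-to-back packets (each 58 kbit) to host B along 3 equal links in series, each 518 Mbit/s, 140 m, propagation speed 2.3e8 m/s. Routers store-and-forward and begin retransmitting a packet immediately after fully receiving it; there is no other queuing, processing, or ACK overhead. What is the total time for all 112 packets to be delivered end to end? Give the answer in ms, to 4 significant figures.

12.77 ms

Per-hop transmission t_tx = L/R = 58000/518000000 = 0.111969 ms.
Per-hop propagation t_prop = 140/2.3e+08 = 0.000608696 ms.
Pipeline fill: first packet needs 3·t_tx to clear all hops; remaining 111 packets each add one t_tx.
Total = (3+112-1)·t_tx + 3·t_prop = 114·0.111969 + 3·0.000608696 = 12.77 ms.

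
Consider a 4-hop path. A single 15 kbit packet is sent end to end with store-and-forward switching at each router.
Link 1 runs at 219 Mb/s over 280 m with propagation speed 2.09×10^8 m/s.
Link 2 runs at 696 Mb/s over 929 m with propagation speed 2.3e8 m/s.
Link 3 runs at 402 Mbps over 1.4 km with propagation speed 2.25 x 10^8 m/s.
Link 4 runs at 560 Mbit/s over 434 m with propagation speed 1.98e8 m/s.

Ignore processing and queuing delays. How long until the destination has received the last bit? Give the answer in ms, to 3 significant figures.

0.168 ms

L = 15000 bits.
Transmission delays (L/R per hop): 0.0684932, 0.0215517, 0.0373134, 0.0267857 ms; sum = 0.154144 ms.
Propagation delays (d/s per hop): 0.00133971, 0.00403913, 0.00622222, 0.00219192 ms; sum = 0.013793 ms.
End-to-end = 0.168 ms.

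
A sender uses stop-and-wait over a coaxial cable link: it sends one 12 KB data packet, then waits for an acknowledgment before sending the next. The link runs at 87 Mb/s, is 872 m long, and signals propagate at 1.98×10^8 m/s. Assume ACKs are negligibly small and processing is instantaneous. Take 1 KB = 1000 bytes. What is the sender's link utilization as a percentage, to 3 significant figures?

t_tx = L/R = 96000/87000000 = 0.00110345 s.
t_prop = 872/198000000 = 4.40404e-06 s; RTT = 8.80808e-06 s.
Cycle = t_tx + RTT = 0.00111226 s.
Utilization = t_tx / cycle = 0.00110345/0.00111226 = 99.2 %.

99.2 %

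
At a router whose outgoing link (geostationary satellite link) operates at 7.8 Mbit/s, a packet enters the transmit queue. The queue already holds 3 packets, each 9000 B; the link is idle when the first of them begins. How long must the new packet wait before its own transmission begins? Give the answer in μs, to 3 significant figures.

Each queued packet: L/R = 72000/7800000 = 9230.77 μs.
3 queued → 27692.3 μs.
Queuing delay = 27700 μs.

27700 μs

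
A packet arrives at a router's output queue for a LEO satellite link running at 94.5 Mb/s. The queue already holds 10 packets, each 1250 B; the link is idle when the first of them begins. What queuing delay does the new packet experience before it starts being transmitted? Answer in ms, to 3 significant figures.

1.06 ms

Each queued packet: L/R = 10000/94500000 = 0.10582 ms.
10 queued → 1.0582 ms.
Queuing delay = 1.06 ms.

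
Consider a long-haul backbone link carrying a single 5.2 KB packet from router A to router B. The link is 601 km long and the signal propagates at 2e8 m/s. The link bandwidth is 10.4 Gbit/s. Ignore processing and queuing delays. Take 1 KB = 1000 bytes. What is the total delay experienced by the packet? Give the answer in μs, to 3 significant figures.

3010 μs

L = 41600 bits.
Transmission delay = L/R = 41600 / 10400000000 = 4 μs.
Propagation delay = d/s = 601000 m / 200000000 m/s = 3005 μs.
Total = 3010 μs.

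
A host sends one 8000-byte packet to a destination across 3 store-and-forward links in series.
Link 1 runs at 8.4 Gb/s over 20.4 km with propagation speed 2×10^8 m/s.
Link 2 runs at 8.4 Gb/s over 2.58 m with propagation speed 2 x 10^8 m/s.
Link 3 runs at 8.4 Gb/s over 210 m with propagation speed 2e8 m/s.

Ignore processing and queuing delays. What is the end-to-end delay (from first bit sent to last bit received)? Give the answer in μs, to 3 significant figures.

L = 8000 × 8 = 64000 bits.
Transmission delay per hop = L/R = 64000/8400000000 = 7.61905 μs; 3 hops → 22.8571 μs.
Propagation delays (d/s per hop): 102, 0.0129, 1.05 μs; sum = 103.063 μs.
End-to-end = 126 μs.

126 μs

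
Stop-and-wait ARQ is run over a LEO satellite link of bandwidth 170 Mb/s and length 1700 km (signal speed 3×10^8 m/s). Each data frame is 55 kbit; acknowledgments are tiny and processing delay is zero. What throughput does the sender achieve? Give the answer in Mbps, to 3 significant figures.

4.72 Mbps

t_tx = L/R = 55000/170000000 = 0.000323529 s.
t_prop = 1700000/300000000 = 0.00566667 s; RTT = 0.0113333 s.
Cycle = t_tx + RTT = 0.0116569 s.
Throughput = L / cycle = 55000 / 0.0116569 = 4.72 Mbps.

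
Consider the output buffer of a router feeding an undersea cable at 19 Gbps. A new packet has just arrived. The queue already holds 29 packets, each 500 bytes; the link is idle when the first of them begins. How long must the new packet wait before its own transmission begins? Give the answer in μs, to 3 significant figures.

Each queued packet: L/R = 4000/19000000000 = 0.210526 μs.
29 queued → 6.10526 μs.
Queuing delay = 6.11 μs.

6.11 μs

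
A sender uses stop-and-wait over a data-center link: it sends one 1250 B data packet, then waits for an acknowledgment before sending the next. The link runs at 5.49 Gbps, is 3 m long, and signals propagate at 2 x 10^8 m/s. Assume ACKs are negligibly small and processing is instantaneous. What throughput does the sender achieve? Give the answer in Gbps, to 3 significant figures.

5.40 Gbps

t_tx = L/R = 10000/5490000000 = 1.82149e-06 s.
t_prop = 3/200000000 = 1.5e-08 s; RTT = 3e-08 s.
Cycle = t_tx + RTT = 1.85149e-06 s.
Throughput = L / cycle = 10000 / 1.85149e-06 = 5.40 Gbps.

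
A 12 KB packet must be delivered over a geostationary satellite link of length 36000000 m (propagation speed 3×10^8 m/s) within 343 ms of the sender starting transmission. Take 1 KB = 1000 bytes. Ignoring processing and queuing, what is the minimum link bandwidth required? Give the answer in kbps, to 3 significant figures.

430 kbps

L = 96000 bits.
Propagation delay = 36000000 / 300000000 = 120 ms.
Transmission budget = 343 − 120 = 223 ms.
R ≥ L / t_tx = 96000 bits / 0.223 s = 430 kbps.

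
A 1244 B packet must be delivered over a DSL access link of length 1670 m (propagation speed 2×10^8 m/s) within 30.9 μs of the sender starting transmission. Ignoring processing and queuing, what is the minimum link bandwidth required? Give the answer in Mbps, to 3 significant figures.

441 Mbps

L = 9952 bits.
Propagation delay = 1670 / 200000000 = 8.35 μs.
Transmission budget = 30.9 − 8.35 = 22.55 μs.
R ≥ L / t_tx = 9952 bits / 2.255e-05 s = 441 Mbps.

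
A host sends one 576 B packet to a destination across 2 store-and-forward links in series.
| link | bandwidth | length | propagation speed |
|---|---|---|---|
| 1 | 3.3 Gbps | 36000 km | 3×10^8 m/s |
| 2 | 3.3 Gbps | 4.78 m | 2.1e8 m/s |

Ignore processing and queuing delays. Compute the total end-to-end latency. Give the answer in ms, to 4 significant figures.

L = 576 × 8 = 4608 bits.
Transmission delay per hop = L/R = 4608/3300000000 = 0.00139636 ms; 2 hops → 0.00279273 ms.
Propagation delays (d/s per hop): 120, 2.27619e-05 ms; sum = 120 ms.
End-to-end = 120.0 ms.

120.0 ms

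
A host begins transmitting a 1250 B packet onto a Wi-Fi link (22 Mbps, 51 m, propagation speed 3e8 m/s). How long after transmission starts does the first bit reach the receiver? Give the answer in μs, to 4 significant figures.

First bit experiences only propagation delay: d/s = 51/300000000 = 0.1700 μs.

0.1700 μs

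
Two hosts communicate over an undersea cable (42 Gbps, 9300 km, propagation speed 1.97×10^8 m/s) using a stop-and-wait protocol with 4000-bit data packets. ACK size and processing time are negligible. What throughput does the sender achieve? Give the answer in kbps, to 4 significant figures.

42.37 kbps

t_tx = L/R = 4000/42000000000 = 9.52381e-08 s.
t_prop = 9300000/197000000 = 0.0472081 s; RTT = 0.0944162 s.
Cycle = t_tx + RTT = 0.0944163 s.
Throughput = L / cycle = 4000 / 0.0944163 = 42.37 kbps.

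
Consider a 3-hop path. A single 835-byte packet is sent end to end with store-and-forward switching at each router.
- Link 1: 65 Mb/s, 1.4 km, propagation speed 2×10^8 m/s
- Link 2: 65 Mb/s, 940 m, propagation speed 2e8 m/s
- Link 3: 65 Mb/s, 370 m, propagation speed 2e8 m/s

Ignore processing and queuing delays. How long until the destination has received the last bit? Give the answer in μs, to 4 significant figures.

L = 835 × 8 = 6680 bits.
Transmission delay per hop = L/R = 6680/65000000 = 102.769 μs; 3 hops → 308.308 μs.
Propagation delays (d/s per hop): 7, 4.7, 1.85 μs; sum = 13.55 μs.
End-to-end = 321.9 μs.

321.9 μs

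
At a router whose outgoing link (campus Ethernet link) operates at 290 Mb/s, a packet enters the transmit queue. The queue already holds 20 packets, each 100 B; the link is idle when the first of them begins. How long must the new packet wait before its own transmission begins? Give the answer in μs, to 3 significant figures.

55.2 μs

Each queued packet: L/R = 800/290000000 = 2.75862 μs.
20 queued → 55.1724 μs.
Queuing delay = 55.2 μs.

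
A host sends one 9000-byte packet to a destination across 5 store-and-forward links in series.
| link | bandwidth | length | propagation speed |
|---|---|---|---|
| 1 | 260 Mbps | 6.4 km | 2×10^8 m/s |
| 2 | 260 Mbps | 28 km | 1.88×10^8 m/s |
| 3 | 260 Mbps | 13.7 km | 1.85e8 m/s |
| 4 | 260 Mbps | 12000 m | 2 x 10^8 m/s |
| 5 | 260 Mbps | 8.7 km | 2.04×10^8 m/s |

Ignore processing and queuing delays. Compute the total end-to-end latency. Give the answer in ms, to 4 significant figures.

L = 9000 × 8 = 72000 bits.
Transmission delay per hop = L/R = 72000/260000000 = 0.276923 ms; 5 hops → 1.38462 ms.
Propagation delays (d/s per hop): 0.032, 0.148936, 0.0740541, 0.06, 0.0426471 ms; sum = 0.357637 ms.
End-to-end = 1.742 ms.

1.742 ms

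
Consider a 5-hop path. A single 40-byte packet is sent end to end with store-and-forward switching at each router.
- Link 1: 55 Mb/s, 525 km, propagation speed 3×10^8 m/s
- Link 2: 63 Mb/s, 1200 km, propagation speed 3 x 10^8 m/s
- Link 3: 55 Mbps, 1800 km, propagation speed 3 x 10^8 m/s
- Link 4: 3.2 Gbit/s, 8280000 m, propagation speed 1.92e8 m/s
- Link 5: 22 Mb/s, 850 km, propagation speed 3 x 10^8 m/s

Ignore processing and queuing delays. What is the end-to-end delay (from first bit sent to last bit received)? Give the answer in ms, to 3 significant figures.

57.7 ms

L = 40 × 8 = 320 bits.
Transmission delays (L/R per hop): 0.00581818, 0.00507937, 0.00581818, 0.0001, 0.0145455 ms; sum = 0.0313612 ms.
Propagation delays (d/s per hop): 1.75, 4, 6, 43.125, 2.83333 ms; sum = 57.7083 ms.
End-to-end = 57.7 ms.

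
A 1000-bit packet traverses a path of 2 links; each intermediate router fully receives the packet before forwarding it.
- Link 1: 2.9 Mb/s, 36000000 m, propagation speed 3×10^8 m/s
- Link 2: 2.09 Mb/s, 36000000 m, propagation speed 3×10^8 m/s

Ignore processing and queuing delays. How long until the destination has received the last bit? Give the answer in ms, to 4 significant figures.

240.8 ms

Transmission delays (L/R per hop): 0.344828, 0.478469 ms; sum = 0.823296 ms.
Propagation delays (d/s per hop): 120, 120 ms; sum = 240 ms.
End-to-end = 240.8 ms.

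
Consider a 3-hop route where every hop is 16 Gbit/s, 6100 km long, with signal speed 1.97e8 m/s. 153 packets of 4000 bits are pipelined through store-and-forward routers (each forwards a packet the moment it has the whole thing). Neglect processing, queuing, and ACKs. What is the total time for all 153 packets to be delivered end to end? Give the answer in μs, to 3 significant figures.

92900 μs

Per-hop transmission t_tx = L/R = 4000/16000000000 = 0.25 μs.
Per-hop propagation t_prop = 6100000/197000000 = 30964.5 μs.
Pipeline fill: first packet needs 3·t_tx to clear all hops; remaining 152 packets each add one t_tx.
Total = (3+153-1)·t_tx + 3·t_prop = 155·0.25 + 3·30964.5 = 92900 μs.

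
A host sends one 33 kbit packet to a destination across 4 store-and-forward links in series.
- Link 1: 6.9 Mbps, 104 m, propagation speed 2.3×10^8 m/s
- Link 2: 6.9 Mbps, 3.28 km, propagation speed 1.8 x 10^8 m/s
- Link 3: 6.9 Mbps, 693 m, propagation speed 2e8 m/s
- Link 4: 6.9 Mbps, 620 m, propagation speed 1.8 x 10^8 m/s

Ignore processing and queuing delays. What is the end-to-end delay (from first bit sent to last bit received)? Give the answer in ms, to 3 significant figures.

L = 33000 bits.
Transmission delay per hop = L/R = 33000/6900000 = 4.78261 ms; 4 hops → 19.1304 ms.
Propagation delays (d/s per hop): 0.000452174, 0.0182222, 0.003465, 0.00344444 ms; sum = 0.0255838 ms.
End-to-end = 19.2 ms.

19.2 ms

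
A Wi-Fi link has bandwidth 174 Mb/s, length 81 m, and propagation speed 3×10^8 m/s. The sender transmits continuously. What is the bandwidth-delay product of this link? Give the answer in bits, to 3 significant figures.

47.0 bits

Propagation delay = 81 / 300000000 = 2.7e-07 s.
BDP = R × t_prop = 174000000 × 2.7e-07 = 46.98 bits.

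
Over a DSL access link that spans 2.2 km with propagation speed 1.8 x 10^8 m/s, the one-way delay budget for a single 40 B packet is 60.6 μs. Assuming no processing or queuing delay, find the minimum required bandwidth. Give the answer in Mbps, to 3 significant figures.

6.61 Mbps

L = 320 bits.
Propagation delay = 2200 / 180000000 = 12.2222 μs.
Transmission budget = 60.6 − 12.2222 = 48.3778 μs.
R ≥ L / t_tx = 320 bits / 4.83778e-05 s = 6.61 Mbps.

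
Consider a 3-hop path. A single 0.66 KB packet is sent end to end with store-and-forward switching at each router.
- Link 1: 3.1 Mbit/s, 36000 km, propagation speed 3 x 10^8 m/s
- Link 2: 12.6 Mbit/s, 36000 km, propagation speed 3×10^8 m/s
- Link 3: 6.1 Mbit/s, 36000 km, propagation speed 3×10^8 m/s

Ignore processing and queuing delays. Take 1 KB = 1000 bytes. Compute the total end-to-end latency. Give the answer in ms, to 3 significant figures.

L = 5280 bits.
Transmission delays (L/R per hop): 1.70323, 0.419048, 0.865574 ms; sum = 2.98785 ms.
Propagation delays (d/s per hop): 120, 120, 120 ms; sum = 360 ms.
End-to-end = 363 ms.

363 ms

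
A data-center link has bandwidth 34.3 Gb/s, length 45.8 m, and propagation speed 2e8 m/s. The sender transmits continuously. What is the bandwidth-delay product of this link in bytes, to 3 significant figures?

Propagation delay = 45.8 / 200000000 = 2.29e-07 s.
BDP = R × t_prop = 3.43e+10 × 2.29e-07 = 7854.7 bits.
In bytes: 7854.7/8 = 982 bytes.

982 bytes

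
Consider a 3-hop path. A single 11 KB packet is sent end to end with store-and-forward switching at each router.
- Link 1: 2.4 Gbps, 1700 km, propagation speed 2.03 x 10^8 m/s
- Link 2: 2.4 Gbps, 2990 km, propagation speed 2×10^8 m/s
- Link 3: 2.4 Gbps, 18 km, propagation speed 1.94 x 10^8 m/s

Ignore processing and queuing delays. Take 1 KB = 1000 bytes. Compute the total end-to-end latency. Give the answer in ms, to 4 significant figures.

L = 88000 bits.
Transmission delay per hop = L/R = 88000/2400000000 = 0.0366667 ms; 3 hops → 0.11 ms.
Propagation delays (d/s per hop): 8.37438, 14.95, 0.0927835 ms; sum = 23.4172 ms.
End-to-end = 23.53 ms.

23.53 ms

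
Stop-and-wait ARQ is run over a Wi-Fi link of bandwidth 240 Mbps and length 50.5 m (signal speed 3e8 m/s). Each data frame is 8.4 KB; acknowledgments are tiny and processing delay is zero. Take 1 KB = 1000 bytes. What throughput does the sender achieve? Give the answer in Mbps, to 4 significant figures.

t_tx = L/R = 67200/240000000 = 0.00028 s.
t_prop = 50.5/300000000 = 1.68333e-07 s; RTT = 3.36667e-07 s.
Cycle = t_tx + RTT = 0.000280337 s.
Throughput = L / cycle = 67200 / 0.000280337 = 239.7 Mbps.

239.7 Mbps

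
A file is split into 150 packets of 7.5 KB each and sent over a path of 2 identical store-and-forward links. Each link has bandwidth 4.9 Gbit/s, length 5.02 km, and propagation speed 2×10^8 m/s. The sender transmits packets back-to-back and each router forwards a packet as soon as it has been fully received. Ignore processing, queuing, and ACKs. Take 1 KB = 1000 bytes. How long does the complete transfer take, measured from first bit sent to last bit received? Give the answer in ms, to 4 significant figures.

1.899 ms

Per-hop transmission t_tx = L/R = 60000/4900000000 = 0.0122449 ms.
Per-hop propagation t_prop = 5020/200000000 = 0.0251 ms.
Pipeline fill: first packet needs 2·t_tx to clear all hops; remaining 149 packets each add one t_tx.
Total = (2+150-1)·t_tx + 2·t_prop = 151·0.0122449 + 2·0.0251 = 1.899 ms.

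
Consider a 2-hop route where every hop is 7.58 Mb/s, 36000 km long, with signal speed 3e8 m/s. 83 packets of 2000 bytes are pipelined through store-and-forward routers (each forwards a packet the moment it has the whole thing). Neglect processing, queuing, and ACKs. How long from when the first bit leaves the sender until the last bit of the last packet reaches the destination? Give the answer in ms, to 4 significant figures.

Per-hop transmission t_tx = L/R = 16000/7580000 = 2.11082 ms.
Per-hop propagation t_prop = 36000000/300000000 = 120 ms.
Pipeline fill: first packet needs 2·t_tx to clear all hops; remaining 82 packets each add one t_tx.
Total = (2+83-1)·t_tx + 2·t_prop = 84·2.11082 + 2·120 = 417.3 ms.

417.3 ms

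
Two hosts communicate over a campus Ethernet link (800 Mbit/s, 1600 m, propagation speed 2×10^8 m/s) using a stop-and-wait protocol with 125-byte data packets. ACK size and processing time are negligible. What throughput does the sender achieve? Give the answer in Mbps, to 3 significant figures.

58.0 Mbps

t_tx = L/R = 1000/800000000 = 1.25e-06 s.
t_prop = 1600/200000000 = 8e-06 s; RTT = 1.6e-05 s.
Cycle = t_tx + RTT = 1.725e-05 s.
Throughput = L / cycle = 1000 / 1.725e-05 = 58.0 Mbps.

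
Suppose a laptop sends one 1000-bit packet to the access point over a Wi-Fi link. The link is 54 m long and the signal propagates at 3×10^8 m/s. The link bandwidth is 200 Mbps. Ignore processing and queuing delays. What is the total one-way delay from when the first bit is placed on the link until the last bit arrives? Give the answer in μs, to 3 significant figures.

5.18 μs

Transmission delay = L/R = 1000 / 200000000 = 5 μs.
Propagation delay = d/s = 54 m / 300000000 m/s = 0.18 μs.
Total = 5.18 μs.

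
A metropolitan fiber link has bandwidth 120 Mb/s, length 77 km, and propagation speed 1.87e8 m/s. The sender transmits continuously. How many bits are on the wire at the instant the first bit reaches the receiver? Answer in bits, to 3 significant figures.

Propagation delay = 77000 / 187000000 = 0.000411765 s.
BDP = R × t_prop = 120000000 × 0.000411765 = 49411.8 bits.

49400 bits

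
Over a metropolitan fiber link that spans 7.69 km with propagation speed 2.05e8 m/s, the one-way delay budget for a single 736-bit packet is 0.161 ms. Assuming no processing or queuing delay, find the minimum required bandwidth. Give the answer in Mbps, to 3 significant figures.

Propagation delay = 7690 / 2.05e+08 = 0.0375122 ms.
Transmission budget = 0.161 − 0.0375122 = 0.123488 ms.
R ≥ L / t_tx = 736 bits / 0.000123488 s = 5.96 Mbps.

5.96 Mbps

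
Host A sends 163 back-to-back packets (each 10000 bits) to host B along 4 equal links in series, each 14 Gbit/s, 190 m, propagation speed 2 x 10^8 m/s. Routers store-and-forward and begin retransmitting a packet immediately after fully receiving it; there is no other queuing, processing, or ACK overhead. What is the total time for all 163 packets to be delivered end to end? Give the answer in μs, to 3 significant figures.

122 μs

Per-hop transmission t_tx = L/R = 10000/14000000000 = 0.714286 μs.
Per-hop propagation t_prop = 190/200000000 = 0.95 μs.
Pipeline fill: first packet needs 4·t_tx to clear all hops; remaining 162 packets each add one t_tx.
Total = (4+163-1)·t_tx + 4·t_prop = 166·0.714286 + 4·0.95 = 122 μs.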